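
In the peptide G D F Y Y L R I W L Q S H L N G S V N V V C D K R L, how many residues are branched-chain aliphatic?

V, L, and I make up the branched-chain aliphatic group.
Matching residues: L6, I8, L10, L14, V18, V20, V21, L26.

8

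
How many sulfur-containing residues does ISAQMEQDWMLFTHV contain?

The sulfur-bearing residues are cysteine (–SH) and methionine (–S–CH₃).
Matching residues: M5, M10.

2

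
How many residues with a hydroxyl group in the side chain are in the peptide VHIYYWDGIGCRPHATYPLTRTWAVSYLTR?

9

Serine (S), threonine (T), and tyrosine (Y) each carry a hydroxyl group on the side chain.
Matching residues: Y4, Y5, T16, Y17, T20, T22, S26, Y27, T29.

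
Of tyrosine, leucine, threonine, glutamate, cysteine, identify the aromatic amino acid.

F, W, and Y each carry an aromatic ring on the side chain.
Of the listed options, only tyrosine belongs to this group.

tyrosine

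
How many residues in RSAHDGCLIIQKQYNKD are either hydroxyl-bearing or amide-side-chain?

5

Hydroxyl-bearing: S, T, Y. Amide-side-chain: N, Q.
Hydroxyl-bearing residues here: S2, Y14 (2).
Amide-side-chain residues here: Q11, Q13, N15 (3).
The two groups share no amino acid, so total = 2 + 3 = 5.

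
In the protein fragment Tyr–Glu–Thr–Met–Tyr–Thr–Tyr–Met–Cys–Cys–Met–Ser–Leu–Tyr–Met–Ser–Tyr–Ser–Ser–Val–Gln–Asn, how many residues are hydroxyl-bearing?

11

S, T, and Y are the three residues with a side-chain hydroxyl.
Matching residues: Tyr1, Thr3, Tyr5, Thr6, Tyr7, Ser12, Tyr14, Ser16, Tyr17, Ser18, Ser19.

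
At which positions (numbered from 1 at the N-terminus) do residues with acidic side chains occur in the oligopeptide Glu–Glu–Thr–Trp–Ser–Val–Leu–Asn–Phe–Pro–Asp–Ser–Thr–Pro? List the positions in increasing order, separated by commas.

The acidic residues are Asp (D) and Glu (E), whose side chains end in a carboxylate group.
Matching residues: Glu1, Glu2, Asp11.

1, 2, 11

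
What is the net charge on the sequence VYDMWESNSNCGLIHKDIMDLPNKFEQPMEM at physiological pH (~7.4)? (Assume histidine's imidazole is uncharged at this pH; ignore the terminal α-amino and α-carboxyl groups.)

-4

Near pH 7.4, K and R contribute +1 each, D and E contribute −1 each, and every other side chain (His included, as stated) is uncharged.
Positive (K, R): K16, K24 → +2.
Negative (D, E): D3, E6, D17, D20, E26, E30 → −6.
Net charge = (+2) + (−6) = −4.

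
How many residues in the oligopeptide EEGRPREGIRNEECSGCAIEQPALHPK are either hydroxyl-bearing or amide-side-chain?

3

Hydroxyl-bearing: S, T, Y. Amide-side-chain: N, Q.
Hydroxyl-bearing residues here: S15 (1).
Amide-side-chain residues here: N11, Q21 (2).
The two groups share no amino acid, so total = 1 + 2 = 3.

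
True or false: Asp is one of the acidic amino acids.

The acidic residues are Asp (D) and Glu (E), whose side chains end in a carboxylate group.
Aspartate is in this group.

True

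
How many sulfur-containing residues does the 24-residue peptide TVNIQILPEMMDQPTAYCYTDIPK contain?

3

Cysteine (C, thiol) and methionine (M, thioether) are the two sulfur-containing amino acids.
Matching residues: M10, M11, C18.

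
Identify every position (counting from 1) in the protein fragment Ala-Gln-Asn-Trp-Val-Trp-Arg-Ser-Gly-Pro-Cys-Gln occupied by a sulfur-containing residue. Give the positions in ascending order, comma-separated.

11

The sulfur-bearing residues are cysteine (–SH) and methionine (–S–CH₃).
Matching residues: Cys11.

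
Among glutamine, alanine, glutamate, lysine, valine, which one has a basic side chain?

lysine

K, R, and H are the three residues with basic side chains (ε-amine, guanidinium, and imidazole respectively).
Of the listed options, only lysine belongs to this group.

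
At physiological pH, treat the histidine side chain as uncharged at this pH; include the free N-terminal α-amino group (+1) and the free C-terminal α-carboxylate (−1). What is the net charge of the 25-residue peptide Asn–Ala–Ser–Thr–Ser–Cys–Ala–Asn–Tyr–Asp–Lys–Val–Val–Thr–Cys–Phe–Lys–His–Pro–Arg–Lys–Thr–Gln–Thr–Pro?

At pH ~7.4 the Lys and Arg side chains are protonated (+1), the Asp and Glu side chains are deprotonated (−1), and with His taken as neutral all other side chains carry no charge.
Positive (K, R): Lys11, Lys17, Arg20, Lys21 → +4.
Negative (D, E): Asp10 → −1.
The N-terminus (+1) and C-terminus (−1) cancel.
Net charge = (+4) + (−1) = +3.

+3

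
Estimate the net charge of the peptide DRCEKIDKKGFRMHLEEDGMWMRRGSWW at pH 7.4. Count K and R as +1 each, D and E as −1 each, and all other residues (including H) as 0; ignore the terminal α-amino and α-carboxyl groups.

Positive (K, R): R2, K5, K8, K9, R12, R23, R24 → +7.
Negative (D, E): D1, E4, D7, E16, E17, D18 → −6.
Net charge = (+7) + (−6) = +1.

+1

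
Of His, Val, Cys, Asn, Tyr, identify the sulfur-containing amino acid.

Cys

Cysteine (C, thiol) and methionine (M, thioether) are the two sulfur-containing amino acids.
Of the listed options, only Cys belongs to this group.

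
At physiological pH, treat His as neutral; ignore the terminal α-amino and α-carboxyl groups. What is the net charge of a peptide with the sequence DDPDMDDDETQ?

Near pH 7.4, K and R contribute +1 each, D and E contribute −1 each, and every other side chain (His included, as stated) is uncharged.
Positive (K, R): none → +0.
Negative (D, E): D1, D2, D4, D6, D7, D8, E9 → −7.
Net charge = (+0) + (−7) = −7.

-7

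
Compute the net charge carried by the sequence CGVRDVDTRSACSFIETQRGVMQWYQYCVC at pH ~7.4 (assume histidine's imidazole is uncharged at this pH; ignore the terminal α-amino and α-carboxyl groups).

0

The side chains ionized at physiological pH are Lys/Arg (+1) and Asp/Glu (−1); with His treated as neutral, nothing else contributes.
Positive (K, R): R4, R9, R19 → +3.
Negative (D, E): D5, D7, E16 → −3.
Net charge = (+3) + (−3) = 0.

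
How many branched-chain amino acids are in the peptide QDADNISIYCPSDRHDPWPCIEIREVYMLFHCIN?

7

V, L, and I make up the branched-chain aliphatic group.
Matching residues: I6, I8, I21, I23, V26, L29, I33.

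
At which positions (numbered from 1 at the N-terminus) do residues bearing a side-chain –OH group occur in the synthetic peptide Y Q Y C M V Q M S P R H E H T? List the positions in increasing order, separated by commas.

The –OH-bearing residues are Ser, Thr (aliphatic alcohols), and Tyr (phenol).
Matching residues: Y1, Y3, S9, T15.

1, 3, 9, 15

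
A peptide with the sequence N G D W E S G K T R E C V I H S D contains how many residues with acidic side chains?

4

Aspartate (D) and glutamate (E) have carboxylic-acid side chains and are the acidic amino acids.
Matching residues: D3, E5, E11, D17.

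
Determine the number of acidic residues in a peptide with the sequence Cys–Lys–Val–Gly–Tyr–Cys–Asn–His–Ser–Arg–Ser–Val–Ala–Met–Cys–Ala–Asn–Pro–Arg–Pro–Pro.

0

The acidic residues are Asp (D) and Glu (E), whose side chains end in a carboxylate group.
None of the 21 residues belong to this group.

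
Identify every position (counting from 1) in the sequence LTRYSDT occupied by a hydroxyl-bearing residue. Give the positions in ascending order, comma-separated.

Serine (S), threonine (T), and tyrosine (Y) each carry a hydroxyl group on the side chain.
Matching residues: T2, Y4, S5, T7.

2, 4, 5, 7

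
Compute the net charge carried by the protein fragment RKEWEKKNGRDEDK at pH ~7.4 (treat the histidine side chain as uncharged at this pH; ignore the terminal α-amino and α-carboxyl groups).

+1

Near pH 7.4, K and R contribute +1 each, D and E contribute −1 each, and every other side chain (His included, as stated) is uncharged.
Positive (K, R): R1, K2, K6, K7, R10, K14 → +6.
Negative (D, E): E3, E5, D11, E12, D13 → −5.
Net charge = (+6) + (−5) = +1.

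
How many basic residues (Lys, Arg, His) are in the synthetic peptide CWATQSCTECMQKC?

1

Matching residues: K13.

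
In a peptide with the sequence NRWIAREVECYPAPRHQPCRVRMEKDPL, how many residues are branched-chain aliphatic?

V, L, and I make up the branched-chain aliphatic group.
Matching residues: I4, V8, V21, L28.

4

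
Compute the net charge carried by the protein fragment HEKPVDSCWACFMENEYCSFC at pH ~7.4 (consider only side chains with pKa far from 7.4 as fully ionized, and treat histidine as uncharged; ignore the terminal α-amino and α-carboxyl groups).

At pH ~7.4 the Lys and Arg side chains are protonated (+1), the Asp and Glu side chains are deprotonated (−1), and with His taken as neutral all other side chains carry no charge.
Positive (K, R): K3 → +1.
Negative (D, E): E2, D6, E14, E16 → −4.
Net charge = (+1) + (−4) = −3.

-3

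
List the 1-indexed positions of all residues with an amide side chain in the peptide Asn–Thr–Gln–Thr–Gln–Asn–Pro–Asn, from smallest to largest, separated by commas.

1, 3, 5, 6, 8

Asparagine (N) and glutamine (Q) have uncharged amide side chains.
Matching residues: Asn1, Gln3, Gln5, Asn6, Asn8.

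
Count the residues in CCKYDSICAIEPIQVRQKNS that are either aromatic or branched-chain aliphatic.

Aromatic: F, W, Y. Branched-chain aliphatic: I, L, V.
Aromatic residues here: Y4 (1).
Branched-chain aliphatic residues here: I7, I10, I13, V15 (4).
The two groups share no amino acid, so total = 1 + 4 = 5.

5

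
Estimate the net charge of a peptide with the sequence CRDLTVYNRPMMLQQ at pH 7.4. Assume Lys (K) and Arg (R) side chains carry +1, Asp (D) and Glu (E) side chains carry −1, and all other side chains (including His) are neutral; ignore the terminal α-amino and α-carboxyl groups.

+1

Positive (K, R): R2, R9 → +2.
Negative (D, E): D3 → −1.
Net charge = (+2) + (−1) = +1.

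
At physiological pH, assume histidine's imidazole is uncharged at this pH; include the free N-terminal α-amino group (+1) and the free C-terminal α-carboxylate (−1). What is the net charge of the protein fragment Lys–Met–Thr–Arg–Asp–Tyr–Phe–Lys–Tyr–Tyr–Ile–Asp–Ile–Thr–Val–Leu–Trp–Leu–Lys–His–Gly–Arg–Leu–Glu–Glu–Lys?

The side chains ionized at physiological pH are Lys/Arg (+1) and Asp/Glu (−1); with His treated as neutral, nothing else contributes.
Positive (K, R): Lys1, Arg4, Lys8, Lys19, Arg22, Lys26 → +6.
Negative (D, E): Asp5, Asp12, Glu24, Glu25 → −4.
The N-terminus (+1) and C-terminus (−1) cancel.
Net charge = (+6) + (−4) = +2.

+2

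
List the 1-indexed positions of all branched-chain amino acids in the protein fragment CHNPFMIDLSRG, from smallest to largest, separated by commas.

7, 9

The BCAAs are Val, Leu, and Ile — aliphatic side chains with a branch point.
Matching residues: I7, L9.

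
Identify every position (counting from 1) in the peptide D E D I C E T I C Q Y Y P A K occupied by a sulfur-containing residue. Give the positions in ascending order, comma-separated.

5, 9

The sulfur-bearing residues are cysteine (–SH) and methionine (–S–CH₃).
Matching residues: C5, C9.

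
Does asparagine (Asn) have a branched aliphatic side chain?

No

The BCAAs are Val, Leu, and Ile — aliphatic side chains with a branch point.
Asparagine is not in this group.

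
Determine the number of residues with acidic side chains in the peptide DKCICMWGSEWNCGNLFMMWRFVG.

2

Only D (aspartate) and E (glutamate) carry a side-chain carboxylic acid.
Matching residues: D1, E10.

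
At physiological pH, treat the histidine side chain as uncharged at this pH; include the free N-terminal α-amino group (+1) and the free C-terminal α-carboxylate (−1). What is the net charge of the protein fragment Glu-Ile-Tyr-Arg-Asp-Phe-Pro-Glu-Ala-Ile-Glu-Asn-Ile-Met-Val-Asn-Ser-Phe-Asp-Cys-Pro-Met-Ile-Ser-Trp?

-4

At pH ~7.4 the Lys and Arg side chains are protonated (+1), the Asp and Glu side chains are deprotonated (−1), and with His taken as neutral all other side chains carry no charge.
Positive (K, R): Arg4 → +1.
Negative (D, E): Glu1, Asp5, Glu8, Glu11, Asp19 → −5.
The N-terminus (+1) and C-terminus (−1) cancel.
Net charge = (+1) + (−5) = −4.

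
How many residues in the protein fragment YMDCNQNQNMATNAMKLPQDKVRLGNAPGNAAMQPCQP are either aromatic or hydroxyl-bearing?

2

Aromatic: F, W, Y. Hydroxyl-bearing: S, T, Y.
Aromatic residues here: Y1 (1).
Hydroxyl-bearing residues here: Y1, T12 (2).
Y is in both groups, so the 1 Y residue must not be double-counted.
Total = 1 + 2 − 1 = 2.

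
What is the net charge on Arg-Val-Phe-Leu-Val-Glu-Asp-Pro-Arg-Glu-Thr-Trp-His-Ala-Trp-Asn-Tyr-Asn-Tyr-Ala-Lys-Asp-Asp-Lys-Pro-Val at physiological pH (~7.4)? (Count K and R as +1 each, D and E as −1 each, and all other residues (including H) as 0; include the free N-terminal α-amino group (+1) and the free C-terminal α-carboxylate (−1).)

-1

Positive (K, R): Arg1, Arg9, Lys21, Lys24 → +4.
Negative (D, E): Glu6, Asp7, Glu10, Asp22, Asp23 → −5.
The N-terminus (+1) and C-terminus (−1) cancel.
Net charge = (+4) + (−5) = −1.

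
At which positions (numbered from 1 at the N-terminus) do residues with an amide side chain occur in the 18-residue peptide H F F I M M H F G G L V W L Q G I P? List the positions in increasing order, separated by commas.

15

Only N (asparagine) and Q (glutamine) carry a side-chain carboxamide.
Matching residues: Q15.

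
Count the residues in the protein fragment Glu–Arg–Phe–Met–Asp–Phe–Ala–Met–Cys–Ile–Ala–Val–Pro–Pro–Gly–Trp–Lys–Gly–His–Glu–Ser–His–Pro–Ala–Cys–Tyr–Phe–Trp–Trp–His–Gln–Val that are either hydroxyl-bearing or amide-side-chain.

3

Hydroxyl-bearing: S, T, Y. Amide-side-chain: N, Q.
Hydroxyl-bearing residues here: Ser21, Tyr26 (2).
Amide-side-chain residues here: Gln31 (1).
The two groups share no amino acid, so total = 2 + 1 = 3.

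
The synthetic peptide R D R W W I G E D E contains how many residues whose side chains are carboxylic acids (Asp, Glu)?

4

Matching residues: D2, E8, D9, E10.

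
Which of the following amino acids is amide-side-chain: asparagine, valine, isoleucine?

asparagine

Only N (asparagine) and Q (glutamine) carry a side-chain carboxamide.
Of the listed options, only asparagine belongs to this group.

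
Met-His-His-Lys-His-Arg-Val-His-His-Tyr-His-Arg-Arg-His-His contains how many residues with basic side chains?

Lysine (K), arginine (R), and histidine (H) have basic, nitrogen-containing side chains.
Matching residues: His2, His3, Lys4, His5, Arg6, His8, His9, His11, Arg12, Arg13, His14, His15.

12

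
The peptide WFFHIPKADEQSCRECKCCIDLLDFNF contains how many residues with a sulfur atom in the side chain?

The sulfur-bearing residues are cysteine (–SH) and methionine (–S–CH₃).
Matching residues: C13, C16, C18, C19.

4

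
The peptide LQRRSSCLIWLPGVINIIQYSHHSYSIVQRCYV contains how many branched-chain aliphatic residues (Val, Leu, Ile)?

Matching residues: L1, L8, I9, L11, V14, I15, I17, I18, I27, V28, V33.

11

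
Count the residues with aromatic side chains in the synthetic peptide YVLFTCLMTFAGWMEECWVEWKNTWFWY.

10

Phenylalanine (F), tryptophan (W), and tyrosine (Y) have aromatic ring side chains.
Matching residues: Y1, F4, F10, W13, W18, W21, W25, F26, W27, Y28.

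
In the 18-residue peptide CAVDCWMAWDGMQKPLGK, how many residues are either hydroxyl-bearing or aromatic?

Hydroxyl-bearing: S, T, Y. Aromatic: F, W, Y.
Hydroxyl-bearing residues here: none (0).
Aromatic residues here: W6, W9 (2).
(Y belongs to both groups, but none appear in this sequence.) Total = 0 + 2 = 2.

2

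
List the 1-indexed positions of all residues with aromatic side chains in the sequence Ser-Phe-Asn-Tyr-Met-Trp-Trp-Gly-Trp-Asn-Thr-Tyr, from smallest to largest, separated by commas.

2, 4, 6, 7, 9, 12

F, W, and Y each carry an aromatic ring on the side chain.
Matching residues: Phe2, Tyr4, Trp6, Trp7, Trp9, Tyr12.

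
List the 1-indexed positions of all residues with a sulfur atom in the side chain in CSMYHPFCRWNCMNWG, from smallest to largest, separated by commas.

The sulfur-bearing residues are cysteine (–SH) and methionine (–S–CH₃).
Matching residues: C1, M3, C8, C12, M13.

1, 3, 8, 12, 13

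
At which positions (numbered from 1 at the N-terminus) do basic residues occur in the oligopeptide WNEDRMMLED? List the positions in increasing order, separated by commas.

5

The basic amino acids are Lys (K), Arg (R), and His (H).
Matching residues: R5.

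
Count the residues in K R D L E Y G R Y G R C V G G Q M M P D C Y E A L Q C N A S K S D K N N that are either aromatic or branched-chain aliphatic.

Aromatic: F, W, Y. Branched-chain aliphatic: I, L, V.
Aromatic residues here: Y6, Y9, Y22 (3).
Branched-chain aliphatic residues here: L4, V13, L25 (3).
The two groups share no amino acid, so total = 3 + 3 = 6.

6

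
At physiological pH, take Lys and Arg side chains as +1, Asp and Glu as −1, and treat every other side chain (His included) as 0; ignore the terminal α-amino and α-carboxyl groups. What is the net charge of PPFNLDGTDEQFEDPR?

Positive (K, R): R16 → +1.
Negative (D, E): D6, D9, E10, E13, D14 → −5.
Net charge = (+1) + (−5) = −4.

-4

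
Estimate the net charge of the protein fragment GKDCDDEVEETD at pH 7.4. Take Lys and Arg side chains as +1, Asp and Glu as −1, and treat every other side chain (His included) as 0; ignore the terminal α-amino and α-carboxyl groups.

-6

Positive (K, R): K2 → +1.
Negative (D, E): D3, D5, D6, E7, E9, E10, D12 → −7.
Net charge = (+1) + (−7) = −6.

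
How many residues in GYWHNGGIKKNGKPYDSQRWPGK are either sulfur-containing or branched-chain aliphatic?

1

Sulfur-containing: C, M. Branched-chain aliphatic: I, L, V.
Sulfur-containing residues here: none (0).
Branched-chain aliphatic residues here: I8 (1).
The two groups share no amino acid, so total = 0 + 1 = 1.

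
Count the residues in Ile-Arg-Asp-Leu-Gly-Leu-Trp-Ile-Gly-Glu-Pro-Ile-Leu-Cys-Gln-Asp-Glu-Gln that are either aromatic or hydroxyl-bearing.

Aromatic: F, W, Y. Hydroxyl-bearing: S, T, Y.
Aromatic residues here: Trp7 (1).
Hydroxyl-bearing residues here: none (0).
(Y belongs to both groups, but none appear in this sequence.) Total = 1 + 0 = 1.

1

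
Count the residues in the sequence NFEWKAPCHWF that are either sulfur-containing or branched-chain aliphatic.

1

Sulfur-containing: C, M. Branched-chain aliphatic: I, L, V.
Sulfur-containing residues here: C8 (1).
Branched-chain aliphatic residues here: none (0).
The two groups share no amino acid, so total = 1 + 0 = 1.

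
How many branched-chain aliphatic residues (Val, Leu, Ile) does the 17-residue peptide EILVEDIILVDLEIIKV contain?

Matching residues: I2, L3, V4, I7, I8, L9, V10, L12, I14, I15, V17.

11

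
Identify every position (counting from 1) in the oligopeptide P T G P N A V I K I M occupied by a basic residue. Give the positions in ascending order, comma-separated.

9

Matching residues: K9.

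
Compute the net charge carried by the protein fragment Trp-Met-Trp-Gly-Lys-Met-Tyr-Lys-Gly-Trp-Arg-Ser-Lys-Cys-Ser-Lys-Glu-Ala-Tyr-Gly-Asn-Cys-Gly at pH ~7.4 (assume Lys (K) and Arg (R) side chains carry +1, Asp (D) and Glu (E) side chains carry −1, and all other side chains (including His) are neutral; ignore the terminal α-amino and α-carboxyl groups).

Positive (K, R): Lys5, Lys8, Arg11, Lys13, Lys16 → +5.
Negative (D, E): Glu17 → −1.
Net charge = (+5) + (−1) = +4.

+4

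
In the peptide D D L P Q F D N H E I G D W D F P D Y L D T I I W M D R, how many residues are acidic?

Aspartate (D) and glutamate (E) have carboxylic-acid side chains and are the acidic amino acids.
Matching residues: D1, D2, D7, E10, D13, D15, D18, D21, D27.

9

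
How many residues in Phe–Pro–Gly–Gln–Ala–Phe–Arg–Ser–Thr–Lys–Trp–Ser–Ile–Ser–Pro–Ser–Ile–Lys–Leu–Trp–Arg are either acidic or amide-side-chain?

Acidic: D, E. Amide-side-chain: N, Q.
Acidic residues here: none (0).
Amide-side-chain residues here: Gln4 (1).
The two groups share no amino acid, so total = 0 + 1 = 1.

1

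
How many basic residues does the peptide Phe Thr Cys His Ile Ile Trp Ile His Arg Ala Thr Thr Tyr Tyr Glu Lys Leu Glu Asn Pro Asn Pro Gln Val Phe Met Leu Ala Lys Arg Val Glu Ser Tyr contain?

6

Lysine (K), arginine (R), and histidine (H) have basic, nitrogen-containing side chains.
Matching residues: His4, His9, Arg10, Lys17, Lys30, Arg31.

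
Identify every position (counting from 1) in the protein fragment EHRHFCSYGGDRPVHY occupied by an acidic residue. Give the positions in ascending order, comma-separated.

The acidic residues are Asp (D) and Glu (E), whose side chains end in a carboxylate group.
Matching residues: E1, D11.

1, 11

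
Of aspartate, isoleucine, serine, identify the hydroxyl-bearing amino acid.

Serine (S), threonine (T), and tyrosine (Y) each carry a hydroxyl group on the side chain.
Of the listed options, only serine belongs to this group.

serine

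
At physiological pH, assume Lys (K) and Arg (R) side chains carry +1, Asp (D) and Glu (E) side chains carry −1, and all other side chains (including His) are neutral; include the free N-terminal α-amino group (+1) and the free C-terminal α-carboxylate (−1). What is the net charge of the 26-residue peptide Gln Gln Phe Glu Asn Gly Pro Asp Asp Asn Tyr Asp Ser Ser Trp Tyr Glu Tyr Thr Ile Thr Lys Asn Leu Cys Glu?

Positive (K, R): Lys22 → +1.
Negative (D, E): Glu4, Asp8, Asp9, Asp12, Glu17, Glu26 → −6.
The N-terminus (+1) and C-terminus (−1) cancel.
Net charge = (+1) + (−6) = −5.

-5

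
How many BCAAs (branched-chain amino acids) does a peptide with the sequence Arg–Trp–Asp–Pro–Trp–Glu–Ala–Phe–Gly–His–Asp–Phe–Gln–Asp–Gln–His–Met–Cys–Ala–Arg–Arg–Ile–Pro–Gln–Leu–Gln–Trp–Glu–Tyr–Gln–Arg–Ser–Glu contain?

2

The BCAAs are Val, Leu, and Ile — aliphatic side chains with a branch point.
Matching residues: Ile22, Leu25.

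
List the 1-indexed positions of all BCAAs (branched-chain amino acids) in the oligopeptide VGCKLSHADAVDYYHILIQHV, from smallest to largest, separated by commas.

1, 5, 11, 16, 17, 18, 21

Valine (V), leucine (L), and isoleucine (I) are the branched-chain amino acids.
Matching residues: V1, L5, V11, I16, L17, I18, V21.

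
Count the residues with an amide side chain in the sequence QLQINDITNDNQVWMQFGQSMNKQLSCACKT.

10

Asparagine (N) and glutamine (Q) have uncharged amide side chains.
Matching residues: Q1, Q3, N5, N9, N11, Q12, Q16, Q19, N22, Q24.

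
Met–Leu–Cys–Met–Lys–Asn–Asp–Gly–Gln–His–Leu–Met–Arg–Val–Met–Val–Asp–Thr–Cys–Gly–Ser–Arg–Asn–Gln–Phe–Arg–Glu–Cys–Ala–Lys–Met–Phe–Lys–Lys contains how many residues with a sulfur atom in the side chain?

8

The sulfur-bearing residues are cysteine (–SH) and methionine (–S–CH₃).
Matching residues: Met1, Cys3, Met4, Met12, Met15, Cys19, Cys28, Met31.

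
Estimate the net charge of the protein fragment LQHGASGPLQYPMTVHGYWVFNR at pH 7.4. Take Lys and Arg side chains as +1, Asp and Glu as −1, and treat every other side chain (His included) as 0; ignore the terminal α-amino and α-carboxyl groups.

Positive (K, R): R23 → +1.
Negative (D, E): none → −0.
Net charge = (+1) + (−0) = +1.

+1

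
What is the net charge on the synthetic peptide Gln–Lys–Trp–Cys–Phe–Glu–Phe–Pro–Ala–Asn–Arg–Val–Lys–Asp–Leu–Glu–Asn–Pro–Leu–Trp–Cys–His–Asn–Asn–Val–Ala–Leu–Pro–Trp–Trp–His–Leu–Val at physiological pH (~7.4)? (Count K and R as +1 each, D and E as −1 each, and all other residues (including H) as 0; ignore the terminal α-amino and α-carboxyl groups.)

Positive (K, R): Lys2, Arg11, Lys13 → +3.
Negative (D, E): Glu6, Asp14, Glu16 → −3.
Net charge = (+3) + (−3) = 0.

0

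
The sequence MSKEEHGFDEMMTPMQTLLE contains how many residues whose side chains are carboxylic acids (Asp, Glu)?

5

Matching residues: E4, E5, D9, E10, E20.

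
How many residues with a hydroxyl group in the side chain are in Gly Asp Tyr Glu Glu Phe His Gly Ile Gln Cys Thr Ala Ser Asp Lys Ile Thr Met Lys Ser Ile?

S, T, and Y are the three residues with a side-chain hydroxyl.
Matching residues: Tyr3, Thr12, Ser14, Thr18, Ser21.

5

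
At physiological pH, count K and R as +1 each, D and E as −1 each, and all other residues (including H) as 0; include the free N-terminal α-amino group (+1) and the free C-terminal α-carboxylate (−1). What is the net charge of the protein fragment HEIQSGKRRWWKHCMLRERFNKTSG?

Positive (K, R): K7, R8, R9, K12, R17, R19, K22 → +7.
Negative (D, E): E2, E18 → −2.
The N-terminus (+1) and C-terminus (−1) cancel.
Net charge = (+7) + (−2) = +5.

+5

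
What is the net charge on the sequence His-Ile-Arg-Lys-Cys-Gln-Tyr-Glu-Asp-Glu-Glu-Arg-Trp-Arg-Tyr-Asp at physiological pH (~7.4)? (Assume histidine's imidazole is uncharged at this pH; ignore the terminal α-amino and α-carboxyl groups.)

The side chains ionized at physiological pH are Lys/Arg (+1) and Asp/Glu (−1); with His treated as neutral, nothing else contributes.
Positive (K, R): Arg3, Lys4, Arg12, Arg14 → +4.
Negative (D, E): Glu8, Asp9, Glu10, Glu11, Asp16 → −5.
Net charge = (+4) + (−5) = −1.

-1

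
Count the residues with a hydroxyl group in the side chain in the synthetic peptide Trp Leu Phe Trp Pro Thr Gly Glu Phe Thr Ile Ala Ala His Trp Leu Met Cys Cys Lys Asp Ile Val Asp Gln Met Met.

2

Serine (S), threonine (T), and tyrosine (Y) each carry a hydroxyl group on the side chain.
Matching residues: Thr6, Thr10.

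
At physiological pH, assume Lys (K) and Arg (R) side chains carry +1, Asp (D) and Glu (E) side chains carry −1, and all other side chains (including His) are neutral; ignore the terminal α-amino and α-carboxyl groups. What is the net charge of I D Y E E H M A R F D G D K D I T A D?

-5

Positive (K, R): R9, K14 → +2.
Negative (D, E): D2, E4, E5, D11, D13, D15, D19 → −7.
Net charge = (+2) + (−7) = −5.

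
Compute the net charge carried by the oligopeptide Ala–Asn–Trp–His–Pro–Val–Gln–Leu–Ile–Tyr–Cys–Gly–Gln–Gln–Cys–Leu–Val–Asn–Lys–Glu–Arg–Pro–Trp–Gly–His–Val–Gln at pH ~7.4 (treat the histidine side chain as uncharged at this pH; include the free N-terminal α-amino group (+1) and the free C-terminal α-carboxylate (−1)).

At pH ~7.4 the Lys and Arg side chains are protonated (+1), the Asp and Glu side chains are deprotonated (−1), and with His taken as neutral all other side chains carry no charge.
Positive (K, R): Lys19, Arg21 → +2.
Negative (D, E): Glu20 → −1.
The N-terminus (+1) and C-terminus (−1) cancel.
Net charge = (+2) + (−1) = +1.

+1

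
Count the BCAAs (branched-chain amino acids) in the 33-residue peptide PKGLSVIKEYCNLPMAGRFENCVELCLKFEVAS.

Valine (V), leucine (L), and isoleucine (I) are the branched-chain amino acids.
Matching residues: L4, V6, I7, L13, V23, L25, L27, V31.

8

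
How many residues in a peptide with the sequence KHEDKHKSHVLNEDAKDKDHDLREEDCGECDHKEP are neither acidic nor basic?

10

Acidic: D, E. Basic: K, R, H. All other residues are neither.
Matching residues: S8, V10, L11, N12, A15, L22, C27, G28, C30, P35.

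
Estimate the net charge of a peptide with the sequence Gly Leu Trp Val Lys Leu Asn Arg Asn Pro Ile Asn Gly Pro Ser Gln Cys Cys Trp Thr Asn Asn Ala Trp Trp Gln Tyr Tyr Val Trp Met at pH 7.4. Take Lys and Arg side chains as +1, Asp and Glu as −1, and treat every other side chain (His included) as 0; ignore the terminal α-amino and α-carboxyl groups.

Positive (K, R): Lys5, Arg8 → +2.
Negative (D, E): none → −0.
Net charge = (+2) + (−0) = +2.

+2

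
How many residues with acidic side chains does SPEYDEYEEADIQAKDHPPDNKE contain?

Only D (aspartate) and E (glutamate) carry a side-chain carboxylic acid.
Matching residues: E3, D5, E6, E8, E9, D11, D16, D20, E23.

9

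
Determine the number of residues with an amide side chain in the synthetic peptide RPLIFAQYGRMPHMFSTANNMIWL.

The amide-side-chain residues are Asn (N) and Gln (Q).
Matching residues: Q7, N19, N20.

3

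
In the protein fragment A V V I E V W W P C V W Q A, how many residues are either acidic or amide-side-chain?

Acidic: D, E. Amide-side-chain: N, Q.
Acidic residues here: E5 (1).
Amide-side-chain residues here: Q13 (1).
The two groups share no amino acid, so total = 1 + 1 = 2.

2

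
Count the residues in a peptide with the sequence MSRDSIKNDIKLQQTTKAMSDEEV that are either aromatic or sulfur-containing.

2

Aromatic: F, W, Y. Sulfur-containing: C, M.
Aromatic residues here: none (0).
Sulfur-containing residues here: M1, M19 (2).
The two groups share no amino acid, so total = 0 + 2 = 2.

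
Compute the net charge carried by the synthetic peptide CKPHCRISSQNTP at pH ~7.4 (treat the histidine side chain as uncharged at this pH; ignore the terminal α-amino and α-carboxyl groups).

+2

At pH ~7.4 the Lys and Arg side chains are protonated (+1), the Asp and Glu side chains are deprotonated (−1), and with His taken as neutral all other side chains carry no charge.
Positive (K, R): K2, R6 → +2.
Negative (D, E): none → −0.
Net charge = (+2) + (−0) = +2.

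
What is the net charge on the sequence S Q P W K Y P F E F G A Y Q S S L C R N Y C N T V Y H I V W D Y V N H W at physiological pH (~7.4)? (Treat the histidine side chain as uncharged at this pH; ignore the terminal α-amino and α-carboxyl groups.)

0

Near pH 7.4, K and R contribute +1 each, D and E contribute −1 each, and every other side chain (His included, as stated) is uncharged.
Positive (K, R): K5, R19 → +2.
Negative (D, E): E9, D31 → −2.
Net charge = (+2) + (−2) = 0.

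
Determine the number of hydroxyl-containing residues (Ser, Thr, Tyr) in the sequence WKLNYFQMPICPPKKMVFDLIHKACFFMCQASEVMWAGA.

Matching residues: Y5, S32.

2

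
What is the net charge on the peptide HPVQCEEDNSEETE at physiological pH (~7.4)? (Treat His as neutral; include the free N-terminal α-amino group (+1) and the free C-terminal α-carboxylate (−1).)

Near pH 7.4, K and R contribute +1 each, D and E contribute −1 each, and every other side chain (His included, as stated) is uncharged.
Positive (K, R): none → +0.
Negative (D, E): E6, E7, D8, E11, E12, E14 → −6.
The N-terminus (+1) and C-terminus (−1) cancel.
Net charge = (+0) + (−6) = −6.

-6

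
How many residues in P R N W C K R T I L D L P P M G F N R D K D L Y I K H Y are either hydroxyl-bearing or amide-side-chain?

5

Hydroxyl-bearing: S, T, Y. Amide-side-chain: N, Q.
Hydroxyl-bearing residues here: T8, Y24, Y28 (3).
Amide-side-chain residues here: N3, N18 (2).
The two groups share no amino acid, so total = 3 + 2 = 5.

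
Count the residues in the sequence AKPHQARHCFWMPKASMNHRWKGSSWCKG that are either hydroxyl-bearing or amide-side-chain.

Hydroxyl-bearing: S, T, Y. Amide-side-chain: N, Q.
Hydroxyl-bearing residues here: S16, S24, S25 (3).
Amide-side-chain residues here: Q5, N18 (2).
The two groups share no amino acid, so total = 3 + 2 = 5.

5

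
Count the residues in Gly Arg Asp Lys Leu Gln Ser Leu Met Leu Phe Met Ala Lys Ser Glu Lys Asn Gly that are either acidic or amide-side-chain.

4

Acidic: D, E. Amide-side-chain: N, Q.
Acidic residues here: Asp3, Glu16 (2).
Amide-side-chain residues here: Gln6, Asn18 (2).
The two groups share no amino acid, so total = 2 + 2 = 4.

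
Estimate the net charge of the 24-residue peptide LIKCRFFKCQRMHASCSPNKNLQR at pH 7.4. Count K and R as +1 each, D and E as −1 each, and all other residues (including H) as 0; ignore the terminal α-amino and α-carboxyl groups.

Positive (K, R): K3, R5, K8, R11, K20, R24 → +6.
Negative (D, E): none → −0.
Net charge = (+6) + (−0) = +6.

+6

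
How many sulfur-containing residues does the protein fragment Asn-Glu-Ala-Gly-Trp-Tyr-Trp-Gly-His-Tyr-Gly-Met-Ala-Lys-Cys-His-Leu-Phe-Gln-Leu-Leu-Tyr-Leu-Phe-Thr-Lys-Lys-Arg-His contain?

Cysteine (C, thiol) and methionine (M, thioether) are the two sulfur-containing amino acids.
Matching residues: Met12, Cys15.

2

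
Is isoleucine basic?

K, R, and H are the three residues with basic side chains (ε-amine, guanidinium, and imidazole respectively).
Isoleucine is not in this group.

No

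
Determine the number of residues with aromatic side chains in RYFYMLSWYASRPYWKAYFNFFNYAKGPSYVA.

The aromatic amino acids are Phe (F, benzyl), Trp (W, indole), and Tyr (Y, phenol).
Matching residues: Y2, F3, Y4, W8, Y9, Y14, W15, Y18, F19, F21, F22, Y24, Y30.

13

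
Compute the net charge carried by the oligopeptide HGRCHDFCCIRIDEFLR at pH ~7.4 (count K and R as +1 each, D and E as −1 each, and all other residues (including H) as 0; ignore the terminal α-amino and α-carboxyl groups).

0

Positive (K, R): R3, R11, R17 → +3.
Negative (D, E): D6, D13, E14 → −3.
Net charge = (+3) + (−3) = 0.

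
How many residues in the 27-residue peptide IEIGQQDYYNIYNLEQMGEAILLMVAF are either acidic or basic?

4

Acidic: D, E. Basic: H, K, R.
Acidic residues here: E2, D7, E15, E19 (4).
Basic residues here: none (0).
The two groups share no amino acid, so total = 4 + 0 = 4.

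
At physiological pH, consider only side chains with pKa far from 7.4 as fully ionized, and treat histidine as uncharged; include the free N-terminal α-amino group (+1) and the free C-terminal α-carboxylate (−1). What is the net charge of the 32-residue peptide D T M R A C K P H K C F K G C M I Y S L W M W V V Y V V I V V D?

The side chains ionized at physiological pH are Lys/Arg (+1) and Asp/Glu (−1); with His treated as neutral, nothing else contributes.
Positive (K, R): R4, K7, K10, K13 → +4.
Negative (D, E): D1, D32 → −2.
The N-terminus (+1) and C-terminus (−1) cancel.
Net charge = (+4) + (−2) = +2.

+2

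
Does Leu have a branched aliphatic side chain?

Yes

Valine (V), leucine (L), and isoleucine (I) are the branched-chain amino acids.
Leucine is in this group.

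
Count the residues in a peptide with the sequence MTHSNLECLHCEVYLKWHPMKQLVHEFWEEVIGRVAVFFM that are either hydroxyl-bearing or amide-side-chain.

5

Hydroxyl-bearing: S, T, Y. Amide-side-chain: N, Q.
Hydroxyl-bearing residues here: T2, S4, Y14 (3).
Amide-side-chain residues here: N5, Q22 (2).
The two groups share no amino acid, so total = 3 + 2 = 5.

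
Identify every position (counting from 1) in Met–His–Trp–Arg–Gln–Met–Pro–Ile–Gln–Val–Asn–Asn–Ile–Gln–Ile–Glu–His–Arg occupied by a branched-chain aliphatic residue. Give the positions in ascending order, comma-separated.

8, 10, 13, 15

The BCAAs are Val, Leu, and Ile — aliphatic side chains with a branch point.
Matching residues: Ile8, Val10, Ile13, Ile15.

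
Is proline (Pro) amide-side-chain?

No

Only N (asparagine) and Q (glutamine) carry a side-chain carboxamide.
Proline is not in this group.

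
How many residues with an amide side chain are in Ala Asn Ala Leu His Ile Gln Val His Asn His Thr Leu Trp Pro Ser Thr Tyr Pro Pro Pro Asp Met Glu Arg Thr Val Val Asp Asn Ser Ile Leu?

4

Asparagine (N) and glutamine (Q) have uncharged amide side chains.
Matching residues: Asn2, Gln7, Asn10, Asn30.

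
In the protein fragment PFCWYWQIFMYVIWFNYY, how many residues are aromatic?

Phenylalanine (F), tryptophan (W), and tyrosine (Y) have aromatic ring side chains.
Matching residues: F2, W4, Y5, W6, F9, Y11, W14, F15, Y17, Y18.

10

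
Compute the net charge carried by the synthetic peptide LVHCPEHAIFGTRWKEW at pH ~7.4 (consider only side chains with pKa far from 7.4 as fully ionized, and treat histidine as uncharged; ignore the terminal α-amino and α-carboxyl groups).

Near pH 7.4, K and R contribute +1 each, D and E contribute −1 each, and every other side chain (His included, as stated) is uncharged.
Positive (K, R): R13, K15 → +2.
Negative (D, E): E6, E16 → −2.
Net charge = (+2) + (−2) = 0.

0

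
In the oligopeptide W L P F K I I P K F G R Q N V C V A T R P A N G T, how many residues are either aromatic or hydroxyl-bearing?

5

Aromatic: F, W, Y. Hydroxyl-bearing: S, T, Y.
Aromatic residues here: W1, F4, F10 (3).
Hydroxyl-bearing residues here: T19, T25 (2).
(Y belongs to both groups, but none appear in this sequence.) Total = 3 + 2 = 5.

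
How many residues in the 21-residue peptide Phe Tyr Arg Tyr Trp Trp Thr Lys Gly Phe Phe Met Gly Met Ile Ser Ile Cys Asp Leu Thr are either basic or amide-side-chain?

2

Basic: H, K, R. Amide-side-chain: N, Q.
Basic residues here: Arg3, Lys8 (2).
Amide-side-chain residues here: none (0).
The two groups share no amino acid, so total = 2 + 0 = 2.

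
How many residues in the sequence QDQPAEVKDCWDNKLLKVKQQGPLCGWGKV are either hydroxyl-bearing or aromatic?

Hydroxyl-bearing: S, T, Y. Aromatic: F, W, Y.
Hydroxyl-bearing residues here: none (0).
Aromatic residues here: W11, W27 (2).
(Y belongs to both groups, but none appear in this sequence.) Total = 0 + 2 = 2.

2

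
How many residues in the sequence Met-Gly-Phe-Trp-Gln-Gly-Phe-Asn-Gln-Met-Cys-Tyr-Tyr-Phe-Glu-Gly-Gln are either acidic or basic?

1

Acidic: D, E. Basic: H, K, R.
Acidic residues here: Glu15 (1).
Basic residues here: none (0).
The two groups share no amino acid, so total = 1 + 0 = 1.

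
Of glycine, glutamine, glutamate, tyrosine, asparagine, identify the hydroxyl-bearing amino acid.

tyrosine

S, T, and Y are the three residues with a side-chain hydroxyl.
Of the listed options, only tyrosine belongs to this group.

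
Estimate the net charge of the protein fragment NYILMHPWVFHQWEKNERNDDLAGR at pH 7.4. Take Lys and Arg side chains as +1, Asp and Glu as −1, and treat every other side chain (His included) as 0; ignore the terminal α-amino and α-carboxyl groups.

Positive (K, R): K15, R18, R25 → +3.
Negative (D, E): E14, E17, D20, D21 → −4.
Net charge = (+3) + (−4) = −1.

-1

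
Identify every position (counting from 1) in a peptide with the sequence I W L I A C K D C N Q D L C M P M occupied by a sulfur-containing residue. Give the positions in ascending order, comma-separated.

6, 9, 14, 15, 17

Only Cys (C) and Met (M) have a sulfur atom in the side chain.
Matching residues: C6, C9, C14, M15, M17.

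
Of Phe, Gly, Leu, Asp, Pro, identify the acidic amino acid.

Aspartate (D) and glutamate (E) have carboxylic-acid side chains and are the acidic amino acids.
Of the listed options, only Asp belongs to this group.

Asp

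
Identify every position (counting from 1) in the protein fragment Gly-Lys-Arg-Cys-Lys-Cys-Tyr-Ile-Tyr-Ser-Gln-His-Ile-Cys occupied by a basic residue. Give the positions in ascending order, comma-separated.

The basic amino acids are Lys (K), Arg (R), and His (H).
Matching residues: Lys2, Arg3, Lys5, His12.

2, 3, 5, 12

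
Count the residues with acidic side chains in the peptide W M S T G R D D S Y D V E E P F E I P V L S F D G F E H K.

Aspartate (D) and glutamate (E) have carboxylic-acid side chains and are the acidic amino acids.
Matching residues: D7, D8, D11, E13, E14, E17, D24, E27.

8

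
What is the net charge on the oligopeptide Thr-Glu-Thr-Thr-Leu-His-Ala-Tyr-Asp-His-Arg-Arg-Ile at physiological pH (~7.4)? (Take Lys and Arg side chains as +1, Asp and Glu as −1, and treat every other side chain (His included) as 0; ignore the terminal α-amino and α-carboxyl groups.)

0

Positive (K, R): Arg11, Arg12 → +2.
Negative (D, E): Glu2, Asp9 → −2.
Net charge = (+2) + (−2) = 0.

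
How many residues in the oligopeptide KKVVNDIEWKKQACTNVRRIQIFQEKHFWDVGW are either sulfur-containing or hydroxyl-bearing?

Sulfur-containing: C, M. Hydroxyl-bearing: S, T, Y.
Sulfur-containing residues here: C14 (1).
Hydroxyl-bearing residues here: T15 (1).
The two groups share no amino acid, so total = 1 + 1 = 2.

2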